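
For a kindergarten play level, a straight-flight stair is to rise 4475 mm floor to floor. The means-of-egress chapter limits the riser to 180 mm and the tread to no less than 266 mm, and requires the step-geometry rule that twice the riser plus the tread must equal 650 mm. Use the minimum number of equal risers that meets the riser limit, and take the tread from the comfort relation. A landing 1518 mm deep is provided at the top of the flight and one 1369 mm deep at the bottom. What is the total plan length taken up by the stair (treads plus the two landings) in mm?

9895 mm

4475 / 180 = 24.861 → round up to 25 risers.
Each riser is 4475/25 = 179 mm (≤ 180 mm).
Tread T = 650 − 2 × 179 = 292 mm (≥ 266 mm).
25 risers give 24 treads; going = 24 × 292 = 7008 mm.
Add landings: 7008 + 1518 + 1369 = 9895 mm.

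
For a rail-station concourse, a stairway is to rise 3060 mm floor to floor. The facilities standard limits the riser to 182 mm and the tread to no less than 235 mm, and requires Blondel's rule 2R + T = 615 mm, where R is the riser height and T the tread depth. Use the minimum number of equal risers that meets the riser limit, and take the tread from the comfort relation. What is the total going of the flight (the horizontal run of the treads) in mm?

4080 mm

3060 / 182 = 16.813 → round up to 17 risers.
Riser R = 3060 / 17 = 180 mm, within the 182 mm limit.
Tread T = 615 − 2 × 180 = 255 mm (≥ 235 mm).
Going = (17 − 1) × 255 = 4080 mm.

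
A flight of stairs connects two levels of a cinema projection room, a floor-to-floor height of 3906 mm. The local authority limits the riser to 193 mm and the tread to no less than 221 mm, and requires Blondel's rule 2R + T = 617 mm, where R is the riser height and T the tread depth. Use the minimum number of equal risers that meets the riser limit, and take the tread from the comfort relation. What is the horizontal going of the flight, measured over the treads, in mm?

4900 mm

3906 / 193 = 20.24, so 21 risers are needed.
R = 3906 ÷ 21 = 186 mm.
T = 617 − 2·186 = 245 mm, which satisfies the 221 mm minimum.
21 risers give 20 treads; going = 20 × 245 = 4900 mm.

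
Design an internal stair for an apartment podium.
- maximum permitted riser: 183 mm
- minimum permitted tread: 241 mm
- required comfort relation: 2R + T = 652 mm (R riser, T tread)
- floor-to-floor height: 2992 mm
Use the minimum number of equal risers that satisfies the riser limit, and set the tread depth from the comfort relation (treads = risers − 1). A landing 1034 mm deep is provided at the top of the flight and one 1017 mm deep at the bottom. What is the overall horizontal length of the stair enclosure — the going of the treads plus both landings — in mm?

2992 / 183 = 16.350 → round up to 17 risers.
R = 2992 ÷ 17 = 176 mm.
Tread T = 652 − 2 × 176 = 300 mm (≥ 241 mm).
17 risers give 16 treads; going = 16 × 300 = 4800 mm.
Enclosure = 4800 + 1034 + 1017 = 6851 mm.

6851 mm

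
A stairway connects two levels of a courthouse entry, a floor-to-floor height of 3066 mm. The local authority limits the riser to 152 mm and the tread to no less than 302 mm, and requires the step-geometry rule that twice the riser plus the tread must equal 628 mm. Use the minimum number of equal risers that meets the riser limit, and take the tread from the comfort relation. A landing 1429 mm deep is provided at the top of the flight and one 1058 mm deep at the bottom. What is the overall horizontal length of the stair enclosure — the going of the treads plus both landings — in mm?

⌈3066/152⌉ = 21 risers.
R = 3066 ÷ 21 = 146 mm.
From 2R + T = 628: T = 628 − 292 = 336 mm.
Treads = 21 − 1 = 20; going = 20 × 336 = 6720 mm.
Add landings: 6720 + 1429 + 1058 = 9207 mm.

9207 mm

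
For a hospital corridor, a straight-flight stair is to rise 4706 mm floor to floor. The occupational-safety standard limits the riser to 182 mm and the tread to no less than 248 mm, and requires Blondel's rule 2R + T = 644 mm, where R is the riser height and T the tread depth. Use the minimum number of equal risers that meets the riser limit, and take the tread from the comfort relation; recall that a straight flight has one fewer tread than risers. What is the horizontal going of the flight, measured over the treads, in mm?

4706 / 182 = 25.857 → round up to 26 risers.
Riser R = 4706 / 26 = 181 mm, within the 182 mm limit.
From 2R + T = 644: T = 644 − 362 = 282 mm.
Going = (26 − 1) × 282 = 7050 mm.

7050 mm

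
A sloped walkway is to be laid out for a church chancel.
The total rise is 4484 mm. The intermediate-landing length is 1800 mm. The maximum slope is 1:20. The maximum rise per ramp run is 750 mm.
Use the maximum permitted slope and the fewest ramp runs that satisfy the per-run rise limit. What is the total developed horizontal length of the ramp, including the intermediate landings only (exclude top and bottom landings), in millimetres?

98680 mm

4484 / 750 = 5.98, so 6 ramp runs are needed. That means 5 intermediate landings.
Horizontal run for 4484 mm of rise at 1:20 is 4484 × 20 = 89680 mm.
5 intermediate landings contribute 5 × 1800 = 9000 mm.
Developed length = 89680 + 9000 = 98680 mm.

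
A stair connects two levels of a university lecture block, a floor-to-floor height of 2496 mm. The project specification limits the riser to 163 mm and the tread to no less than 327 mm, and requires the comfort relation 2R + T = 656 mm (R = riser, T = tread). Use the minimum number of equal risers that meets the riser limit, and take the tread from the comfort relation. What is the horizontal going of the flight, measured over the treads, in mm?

⌈2496/163⌉ = 16 risers.
Each riser is 2496/16 = 156 mm (≤ 163 mm).
T = 656 − 2·156 = 344 mm, which satisfies the 327 mm minimum.
Going = (16 − 1) × 344 = 5160 mm.

5160 mm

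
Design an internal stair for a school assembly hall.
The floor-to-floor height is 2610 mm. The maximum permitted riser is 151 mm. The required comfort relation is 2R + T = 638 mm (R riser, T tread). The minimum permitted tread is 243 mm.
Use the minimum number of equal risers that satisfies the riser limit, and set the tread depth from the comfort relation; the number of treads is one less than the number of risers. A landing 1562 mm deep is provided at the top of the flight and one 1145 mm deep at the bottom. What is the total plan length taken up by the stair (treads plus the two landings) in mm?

At most 151 each: 2610/151 = 17.28, giving 18 risers.
Each riser is 2610/18 = 145 mm (≤ 151 mm).
From 2R + T = 638: T = 638 − 290 = 348 mm.
Treads = 18 − 1 = 17; going = 17 × 348 = 5916 mm.
Add landings: 5916 + 1562 + 1145 = 8623 mm.

8623 mm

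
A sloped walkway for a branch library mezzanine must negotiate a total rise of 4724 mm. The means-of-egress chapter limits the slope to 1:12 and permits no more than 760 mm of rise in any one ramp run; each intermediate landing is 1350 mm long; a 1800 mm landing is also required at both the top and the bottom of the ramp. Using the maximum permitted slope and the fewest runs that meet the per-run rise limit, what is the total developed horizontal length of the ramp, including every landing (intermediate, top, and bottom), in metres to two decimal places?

At most 760 each: 4724/760 = 6.22, giving 7 ramp runs. That means 6 intermediate landings.
Ramp run (horizontal) at 1:12: 4724 × 12 = 56688 mm.
6 intermediate landings contribute 6 × 1350 = 8100 mm.
Top and bottom landings: 2 × 1800 = 3600 mm.
Total = 56688 + 8100 + 3600 = 68388 mm.
= 68.39 m.

68.39 m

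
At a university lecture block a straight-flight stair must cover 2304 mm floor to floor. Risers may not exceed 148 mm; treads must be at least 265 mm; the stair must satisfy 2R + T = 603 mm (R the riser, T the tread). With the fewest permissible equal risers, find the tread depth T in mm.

315 mm

⌈2304/148⌉ = 16 risers.
R = 2304 ÷ 16 = 144 mm.
T = 603 − 2·144 = 315 mm, which satisfies the 265 mm minimum.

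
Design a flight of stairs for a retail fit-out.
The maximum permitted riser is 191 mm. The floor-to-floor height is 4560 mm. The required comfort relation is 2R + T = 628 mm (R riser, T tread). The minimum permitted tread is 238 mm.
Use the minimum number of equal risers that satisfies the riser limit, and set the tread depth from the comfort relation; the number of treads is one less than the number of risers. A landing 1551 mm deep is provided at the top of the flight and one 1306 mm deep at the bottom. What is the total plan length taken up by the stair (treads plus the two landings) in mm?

8561 mm

4560 / 191 = 23.87, so 24 risers are needed.
Riser R = 4560 / 24 = 190 mm, within the 191 mm limit.
Tread T = 628 − 2 × 190 = 248 mm (≥ 238 mm).
24 risers give 23 treads; going = 23 × 248 = 5704 mm.
Add landings: 5704 + 1551 + 1306 = 8561 mm.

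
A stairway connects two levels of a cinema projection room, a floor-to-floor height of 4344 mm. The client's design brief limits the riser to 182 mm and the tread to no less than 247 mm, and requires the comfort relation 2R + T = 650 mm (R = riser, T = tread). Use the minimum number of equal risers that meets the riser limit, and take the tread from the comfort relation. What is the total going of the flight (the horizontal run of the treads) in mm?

4344 / 182 = 23.868 → round up to 24 risers.
Each riser is 4344/24 = 181 mm (≤ 182 mm).
Tread T = 650 − 2 × 181 = 288 mm (≥ 247 mm).
Going = (24 − 1) × 288 = 6624 mm.

6624 mm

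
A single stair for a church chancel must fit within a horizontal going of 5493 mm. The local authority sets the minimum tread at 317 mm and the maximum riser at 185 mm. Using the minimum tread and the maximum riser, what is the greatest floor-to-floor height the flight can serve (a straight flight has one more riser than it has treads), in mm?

3330 mm

5493 / 317 = 17.33, so 17 treads fit.
Risers = treads + 1 = 18.
Maximum height = 18 × 185 = 3330 mm.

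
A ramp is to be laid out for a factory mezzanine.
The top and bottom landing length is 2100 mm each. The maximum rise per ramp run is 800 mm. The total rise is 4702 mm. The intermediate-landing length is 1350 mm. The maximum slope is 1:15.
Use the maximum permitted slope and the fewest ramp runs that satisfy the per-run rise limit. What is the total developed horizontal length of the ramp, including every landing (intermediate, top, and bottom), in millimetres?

At most 800 each: 4702/800 = 5.88, giving 6 ramp runs. That means 5 intermediate landings.
Ramp run (horizontal) at 1:15: 4702 × 15 = 70530 mm.
5 intermediate landings contribute 5 × 1350 = 6750 mm.
Top and bottom landings: 2 × 2100 = 4200 mm.
Total = 70530 + 6750 + 4200 = 81480 mm.

81480 mm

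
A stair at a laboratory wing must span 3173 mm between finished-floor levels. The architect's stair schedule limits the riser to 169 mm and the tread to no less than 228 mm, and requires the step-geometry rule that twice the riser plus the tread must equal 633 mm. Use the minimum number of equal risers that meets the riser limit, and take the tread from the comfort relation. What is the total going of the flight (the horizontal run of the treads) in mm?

At most 169 each: 3173/169 = 18.78, giving 19 risers.
Each riser is 3173/19 = 167 mm (≤ 169 mm).
T = 633 − 2·167 = 299 mm, which satisfies the 228 mm minimum.
19 risers give 18 treads; going = 18 × 299 = 5382 mm.

5382 mm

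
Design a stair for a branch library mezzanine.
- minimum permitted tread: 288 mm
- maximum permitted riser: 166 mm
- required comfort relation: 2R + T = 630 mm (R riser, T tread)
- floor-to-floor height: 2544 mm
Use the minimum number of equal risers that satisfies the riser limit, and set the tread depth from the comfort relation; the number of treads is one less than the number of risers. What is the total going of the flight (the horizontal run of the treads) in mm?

⌈2544/166⌉ = 16 risers.
Each riser is 2544/16 = 159 mm (≤ 166 mm).
Tread T = 630 − 2 × 159 = 312 mm (≥ 288 mm).
16 risers give 15 treads; going = 15 × 312 = 4680 mm.

4680 mm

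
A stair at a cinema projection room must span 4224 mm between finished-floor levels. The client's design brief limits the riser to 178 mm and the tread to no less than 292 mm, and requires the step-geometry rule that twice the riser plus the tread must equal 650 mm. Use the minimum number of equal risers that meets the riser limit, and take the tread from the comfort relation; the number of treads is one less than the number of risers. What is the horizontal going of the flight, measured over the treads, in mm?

6854 mm

At most 178 each: 4224/178 = 23.73, giving 24 risers.
Each riser is 4224/24 = 176 mm (≤ 178 mm).
From 2R + T = 650: T = 650 − 352 = 298 mm.
Treads = 24 − 1 = 23; going = 23 × 298 = 6854 mm.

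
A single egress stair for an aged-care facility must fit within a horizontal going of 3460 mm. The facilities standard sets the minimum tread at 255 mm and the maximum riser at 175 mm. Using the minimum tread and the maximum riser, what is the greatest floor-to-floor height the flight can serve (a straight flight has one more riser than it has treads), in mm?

2450 mm

Treads that fit: ⌊3460 / 255⌋ = 13.
Risers = treads + 1 = 14.
Maximum height = 14 × 175 = 2450 mm.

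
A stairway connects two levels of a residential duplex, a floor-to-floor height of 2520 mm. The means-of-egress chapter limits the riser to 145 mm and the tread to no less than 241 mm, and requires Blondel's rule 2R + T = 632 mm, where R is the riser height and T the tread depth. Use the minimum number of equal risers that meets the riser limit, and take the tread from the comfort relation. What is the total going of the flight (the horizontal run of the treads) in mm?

5984 mm

⌈2520/145⌉ = 18 risers.
Each riser is 2520/18 = 140 mm (≤ 145 mm).
From 2R + T = 632: T = 632 − 280 = 352 mm.
Going = (18 − 1) × 352 = 5984 mm.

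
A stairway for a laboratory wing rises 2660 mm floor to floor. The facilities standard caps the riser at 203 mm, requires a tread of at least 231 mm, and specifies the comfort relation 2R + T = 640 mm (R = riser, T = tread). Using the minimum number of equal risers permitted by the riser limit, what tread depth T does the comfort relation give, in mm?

260 mm

At most 203 each: 2660/203 = 13.10, giving 14 risers.
Each riser is 2660/14 = 190 mm (≤ 203 mm).
Tread T = 640 − 2 × 190 = 260 mm (≥ 231 mm).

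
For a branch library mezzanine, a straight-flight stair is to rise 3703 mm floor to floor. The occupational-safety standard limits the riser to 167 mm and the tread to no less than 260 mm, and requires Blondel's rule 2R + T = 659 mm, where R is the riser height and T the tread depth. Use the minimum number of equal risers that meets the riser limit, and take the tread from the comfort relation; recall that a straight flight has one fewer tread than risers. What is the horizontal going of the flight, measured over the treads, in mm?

⌈3703/167⌉ = 23 risers.
Riser R = 3703 / 23 = 161 mm, within the 167 mm limit.
Tread T = 659 − 2 × 161 = 337 mm (≥ 260 mm).
23 risers give 22 treads; going = 22 × 337 = 7414 mm.

7414 mm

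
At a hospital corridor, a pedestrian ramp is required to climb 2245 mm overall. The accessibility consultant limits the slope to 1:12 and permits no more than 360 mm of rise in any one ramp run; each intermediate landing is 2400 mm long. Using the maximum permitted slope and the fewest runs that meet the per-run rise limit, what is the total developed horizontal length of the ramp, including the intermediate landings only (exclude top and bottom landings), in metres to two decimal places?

41.34 m

2245 / 360 = 6.24, so 7 ramp runs are needed. That means 6 intermediate landings.
Horizontal run for 2245 mm of rise at 1:12 is 2245 × 12 = 26940 mm.
6 intermediate landings contribute 6 × 2400 = 14400 mm.
Total developed length = 26940 + 14400 = 41340 mm.
= 41.34 m.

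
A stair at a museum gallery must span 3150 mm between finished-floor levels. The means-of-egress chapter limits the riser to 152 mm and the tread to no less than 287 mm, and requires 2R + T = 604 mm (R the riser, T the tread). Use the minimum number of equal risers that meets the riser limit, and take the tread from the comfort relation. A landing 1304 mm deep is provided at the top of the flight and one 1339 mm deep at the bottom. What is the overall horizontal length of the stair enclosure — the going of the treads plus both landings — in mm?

3150 / 152 = 20.72, so 21 risers are needed.
R = 3150 ÷ 21 = 150 mm.
Tread T = 604 − 2 × 150 = 304 mm (≥ 287 mm).
Treads = 21 − 1 = 20; going = 20 × 304 = 6080 mm.
Add landings: 6080 + 1304 + 1339 = 8723 mm.

8723 mm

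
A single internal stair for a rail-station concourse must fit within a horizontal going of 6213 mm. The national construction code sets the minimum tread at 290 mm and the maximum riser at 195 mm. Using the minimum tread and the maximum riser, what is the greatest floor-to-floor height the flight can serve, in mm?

6213 / 290 = 21.42, so 21 treads fit.
Risers = treads + 1 = 22.
Maximum height = 22 × 195 = 4290 mm.

4290 mm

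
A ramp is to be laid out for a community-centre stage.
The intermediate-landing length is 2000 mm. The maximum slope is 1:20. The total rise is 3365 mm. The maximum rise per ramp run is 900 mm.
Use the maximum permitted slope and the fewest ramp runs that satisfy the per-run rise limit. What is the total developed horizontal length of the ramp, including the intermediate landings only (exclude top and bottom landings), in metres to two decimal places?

73.30 m

3365 / 900 = 3.74, so 4 ramp runs are needed. That means 3 intermediate landings.
Ramp run (horizontal) at 1:20: 3365 × 20 = 67300 mm.
3 intermediate landings contribute 3 × 2000 = 6000 mm.
Total developed length = 67300 + 6000 = 73300 mm.
= 73.30 m.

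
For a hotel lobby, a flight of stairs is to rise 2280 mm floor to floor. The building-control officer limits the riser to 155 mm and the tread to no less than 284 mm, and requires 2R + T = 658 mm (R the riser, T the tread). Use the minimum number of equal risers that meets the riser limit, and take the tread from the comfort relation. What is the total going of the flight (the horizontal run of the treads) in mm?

4956 mm

2280 / 155 = 14.71, so 15 risers are needed.
Each riser is 2280/15 = 152 mm (≤ 155 mm).
T = 658 − 2·152 = 354 mm, which satisfies the 284 mm minimum.
Treads = 15 − 1 = 14; going = 14 × 354 = 4956 mm.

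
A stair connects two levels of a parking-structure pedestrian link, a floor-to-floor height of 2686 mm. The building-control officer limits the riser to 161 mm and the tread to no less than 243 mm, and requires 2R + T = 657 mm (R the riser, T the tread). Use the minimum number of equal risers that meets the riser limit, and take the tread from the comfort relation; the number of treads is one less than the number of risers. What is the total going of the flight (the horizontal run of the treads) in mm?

2686 / 161 = 16.68, so 17 risers are needed.
Each riser is 2686/17 = 158 mm (≤ 161 mm).
Tread T = 657 − 2 × 158 = 341 mm (≥ 243 mm).
Going = (17 − 1) × 341 = 5456 mm.

5456 mm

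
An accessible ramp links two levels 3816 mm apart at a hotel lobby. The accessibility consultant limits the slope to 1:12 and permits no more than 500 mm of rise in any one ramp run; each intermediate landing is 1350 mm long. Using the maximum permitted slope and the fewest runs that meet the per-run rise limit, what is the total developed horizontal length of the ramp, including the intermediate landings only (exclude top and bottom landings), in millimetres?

3816 / 500 = 7.632 → round up to 8 ramp runs. That means 7 intermediate landings.
Ramp run (horizontal) at 1:12: 3816 × 12 = 45792 mm.
7 intermediate landings contribute 7 × 1350 = 9450 mm.
Developed length = 45792 + 9450 = 55242 mm.

55242 mm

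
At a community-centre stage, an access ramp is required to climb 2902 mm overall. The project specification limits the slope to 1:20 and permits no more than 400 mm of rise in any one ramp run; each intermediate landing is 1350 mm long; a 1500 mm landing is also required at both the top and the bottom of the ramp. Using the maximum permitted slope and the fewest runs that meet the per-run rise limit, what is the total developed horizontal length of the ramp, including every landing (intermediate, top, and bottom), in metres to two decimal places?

At most 400 each: 2902/400 = 7.25, giving 8 ramp runs. That means 7 intermediate landings.
Horizontal run for 2902 mm of rise at 1:20 is 2902 × 20 = 58040 mm.
Intermediate landings: 7 × 1350 = 9450 mm.
Top and bottom landings: 2 × 1500 = 3000 mm.
Total = 58040 + 9450 + 3000 = 70490 mm.
= 70.49 m.

70.49 m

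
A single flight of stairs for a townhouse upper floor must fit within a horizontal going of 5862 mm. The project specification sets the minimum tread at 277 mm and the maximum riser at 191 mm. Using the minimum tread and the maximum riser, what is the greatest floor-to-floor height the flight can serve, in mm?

Treads that fit: ⌊5862 / 277⌋ = 21.
Risers = treads + 1 = 22.
Maximum height = 22 × 191 = 4202 mm.

4202 mm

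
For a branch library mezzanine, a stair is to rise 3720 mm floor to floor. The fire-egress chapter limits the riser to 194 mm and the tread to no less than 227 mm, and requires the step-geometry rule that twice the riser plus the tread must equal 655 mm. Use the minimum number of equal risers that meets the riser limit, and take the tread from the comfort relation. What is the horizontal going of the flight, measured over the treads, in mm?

3720 / 194 = 19.175 → round up to 20 risers.
Riser R = 3720 / 20 = 186 mm, within the 194 mm limit.
Tread T = 655 − 2 × 186 = 283 mm (≥ 227 mm).
Going = (20 − 1) × 283 = 5377 mm.

5377 mm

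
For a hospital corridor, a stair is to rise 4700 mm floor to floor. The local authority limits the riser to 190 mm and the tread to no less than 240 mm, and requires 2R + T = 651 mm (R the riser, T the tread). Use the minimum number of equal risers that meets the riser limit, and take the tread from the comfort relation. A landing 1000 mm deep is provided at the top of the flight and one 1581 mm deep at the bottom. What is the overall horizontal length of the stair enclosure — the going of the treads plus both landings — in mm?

At most 190 each: 4700/190 = 24.74, giving 25 risers.
Riser R = 4700 / 25 = 188 mm, within the 190 mm limit.
From 2R + T = 651: T = 651 − 376 = 275 mm.
25 risers give 24 treads; going = 24 × 275 = 6600 mm.
Add landings: 6600 + 1000 + 1581 = 9181 mm.

9181 mm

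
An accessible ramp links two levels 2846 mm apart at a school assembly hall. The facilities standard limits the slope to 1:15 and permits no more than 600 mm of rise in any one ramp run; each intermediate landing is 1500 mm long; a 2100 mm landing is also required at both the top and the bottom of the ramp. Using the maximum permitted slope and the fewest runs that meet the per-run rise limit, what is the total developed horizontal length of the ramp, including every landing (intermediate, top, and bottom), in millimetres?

52890 mm

⌈2846/600⌉ = 5 ramp runs. That means 4 intermediate landings.
Ramp run (horizontal) at 1:15: 2846 × 15 = 42690 mm.
4 intermediate landings contribute 4 × 1500 = 6000 mm.
Top and bottom landings: 2 × 2100 = 4200 mm.
Total = 42690 + 6000 + 4200 = 52890 mm.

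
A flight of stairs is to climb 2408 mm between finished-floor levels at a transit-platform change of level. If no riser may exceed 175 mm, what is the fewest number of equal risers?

14 risers

⌈2408/175⌉ = 14 risers.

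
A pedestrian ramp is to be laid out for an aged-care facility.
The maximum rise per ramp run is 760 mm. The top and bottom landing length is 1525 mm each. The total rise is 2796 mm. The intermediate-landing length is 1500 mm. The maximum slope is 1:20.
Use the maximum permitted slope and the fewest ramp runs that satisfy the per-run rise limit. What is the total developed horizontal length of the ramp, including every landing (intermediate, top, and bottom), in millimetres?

63470 mm

2796 / 760 = 3.68, so 4 ramp runs are needed. That means 3 intermediate landings.
Ramp run (horizontal) at 1:20: 2796 × 20 = 55920 mm.
Intermediate landings: 3 × 1500 = 4500 mm.
Top and bottom landings: 2 × 1525 = 3050 mm.
Total = 55920 + 4500 + 3050 = 63470 mm.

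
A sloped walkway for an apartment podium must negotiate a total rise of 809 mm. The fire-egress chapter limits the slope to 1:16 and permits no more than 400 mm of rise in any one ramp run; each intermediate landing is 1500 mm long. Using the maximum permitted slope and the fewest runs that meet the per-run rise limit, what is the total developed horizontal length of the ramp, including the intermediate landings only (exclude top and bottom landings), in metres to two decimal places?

15.94 m

809 / 400 = 2.022 → round up to 3 ramp runs. That means 2 intermediate landings.
Ramp run (horizontal) at 1:16: 809 × 16 = 12944 mm.
Intermediate landings: 2 × 1500 = 3000 mm.
Developed length = 12944 + 3000 = 15944 mm.
= 15.94 m.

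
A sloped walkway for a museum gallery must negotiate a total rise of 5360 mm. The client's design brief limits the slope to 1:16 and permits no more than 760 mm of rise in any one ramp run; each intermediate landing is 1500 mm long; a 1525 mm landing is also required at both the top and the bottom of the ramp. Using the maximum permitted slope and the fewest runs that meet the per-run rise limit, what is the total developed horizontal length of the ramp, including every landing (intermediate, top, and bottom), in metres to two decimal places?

99.31 m

⌈5360/760⌉ = 8 ramp runs. That means 7 intermediate landings.
Ramp run (horizontal) at 1:16: 5360 × 16 = 85760 mm.
Intermediate landings: 7 × 1500 = 10500 mm.
Top and bottom landings: 2 × 1525 = 3050 mm.
Total = 85760 + 10500 + 3050 = 99310 mm.
= 99.31 m.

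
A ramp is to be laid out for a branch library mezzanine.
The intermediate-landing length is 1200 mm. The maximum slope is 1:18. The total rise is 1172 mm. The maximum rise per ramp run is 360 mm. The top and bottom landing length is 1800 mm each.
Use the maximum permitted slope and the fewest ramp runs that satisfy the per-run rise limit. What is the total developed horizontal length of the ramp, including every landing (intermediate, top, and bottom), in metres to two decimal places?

28.30 m

⌈1172/360⌉ = 4 ramp runs. That means 3 intermediate landings.
Horizontal run for 1172 mm of rise at 1:18 is 1172 × 18 = 21096 mm.
Intermediate landings: 3 × 1200 = 3600 mm.
Top and bottom landings: 2 × 1800 = 3600 mm.
Total = 21096 + 3600 + 3600 = 28296 mm.
= 28.30 m.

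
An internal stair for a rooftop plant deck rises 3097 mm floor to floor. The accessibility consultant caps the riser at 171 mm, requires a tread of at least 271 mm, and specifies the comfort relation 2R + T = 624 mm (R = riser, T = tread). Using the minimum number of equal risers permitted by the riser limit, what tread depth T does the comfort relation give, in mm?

298 mm

⌈3097/171⌉ = 19 risers.
R = 3097 ÷ 19 = 163 mm.
From 2R + T = 624: T = 624 − 326 = 298 mm.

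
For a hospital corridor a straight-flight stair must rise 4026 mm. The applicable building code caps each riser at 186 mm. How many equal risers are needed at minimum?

⌈4026/186⌉ = 22 risers.

22 risers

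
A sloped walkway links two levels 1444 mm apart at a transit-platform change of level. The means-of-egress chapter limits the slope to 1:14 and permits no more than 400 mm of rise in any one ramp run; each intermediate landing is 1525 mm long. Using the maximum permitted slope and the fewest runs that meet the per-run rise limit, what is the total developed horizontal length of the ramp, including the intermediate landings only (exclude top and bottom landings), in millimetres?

24791 mm

At most 400 each: 1444/400 = 3.61, giving 4 ramp runs. That means 3 intermediate landings.
Ramp run (horizontal) at 1:14: 1444 × 14 = 20216 mm.
Intermediate landings: 3 × 1525 = 4575 mm.
Total developed length = 20216 + 4575 = 24791 mm.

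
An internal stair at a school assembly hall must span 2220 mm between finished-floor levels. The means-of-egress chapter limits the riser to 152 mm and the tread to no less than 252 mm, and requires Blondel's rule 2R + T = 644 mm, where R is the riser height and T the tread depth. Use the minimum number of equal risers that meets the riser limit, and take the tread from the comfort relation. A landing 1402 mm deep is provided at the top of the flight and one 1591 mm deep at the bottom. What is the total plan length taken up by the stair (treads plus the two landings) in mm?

⌈2220/152⌉ = 15 risers.
Each riser is 2220/15 = 148 mm (≤ 152 mm).
Tread T = 644 − 2 × 148 = 348 mm (≥ 252 mm).
Treads = 15 − 1 = 14; going = 14 × 348 = 4872 mm.
Enclosure = 4872 + 1402 + 1591 = 7865 mm.

7865 mm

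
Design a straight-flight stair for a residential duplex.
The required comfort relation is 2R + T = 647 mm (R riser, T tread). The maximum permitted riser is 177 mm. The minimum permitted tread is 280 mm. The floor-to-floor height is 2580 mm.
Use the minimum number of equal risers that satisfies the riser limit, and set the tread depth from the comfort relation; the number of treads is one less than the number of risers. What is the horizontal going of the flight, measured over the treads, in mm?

At most 177 each: 2580/177 = 14.58, giving 15 risers.
Riser R = 2580 / 15 = 172 mm, within the 177 mm limit.
From 2R + T = 647: T = 647 − 344 = 303 mm.
Treads = 15 − 1 = 14; going = 14 × 303 = 4242 mm.

4242 mm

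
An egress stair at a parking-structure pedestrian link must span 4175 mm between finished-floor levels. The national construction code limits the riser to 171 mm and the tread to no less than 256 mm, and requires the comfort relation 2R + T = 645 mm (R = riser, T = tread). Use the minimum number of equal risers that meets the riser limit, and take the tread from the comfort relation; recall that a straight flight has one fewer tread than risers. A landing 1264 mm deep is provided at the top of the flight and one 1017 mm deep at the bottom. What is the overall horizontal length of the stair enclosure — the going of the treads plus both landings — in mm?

4175 / 171 = 24.42, so 25 risers are needed.
R = 4175 ÷ 25 = 167 mm.
From 2R + T = 645: T = 645 − 334 = 311 mm.
Going = (25 − 1) × 311 = 7464 mm.
Add landings: 7464 + 1264 + 1017 = 9745 mm.

9745 mm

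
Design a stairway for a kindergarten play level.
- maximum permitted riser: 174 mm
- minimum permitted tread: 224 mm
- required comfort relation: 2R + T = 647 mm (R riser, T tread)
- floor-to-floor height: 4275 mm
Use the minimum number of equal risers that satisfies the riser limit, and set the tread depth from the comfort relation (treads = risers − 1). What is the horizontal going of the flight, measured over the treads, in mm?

At most 174 each: 4275/174 = 24.57, giving 25 risers.
Riser R = 4275 / 25 = 171 mm, within the 174 mm limit.
T = 647 − 2·171 = 305 mm, which satisfies the 224 mm minimum.
Treads = 25 − 1 = 24; going = 24 × 305 = 7320 mm.

7320 mm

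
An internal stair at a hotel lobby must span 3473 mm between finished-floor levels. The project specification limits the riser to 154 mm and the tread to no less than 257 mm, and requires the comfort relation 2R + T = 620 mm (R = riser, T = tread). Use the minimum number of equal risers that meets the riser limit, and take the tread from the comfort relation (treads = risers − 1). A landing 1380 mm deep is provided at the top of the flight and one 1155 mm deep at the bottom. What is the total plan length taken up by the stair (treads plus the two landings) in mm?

3473 / 154 = 22.552 → round up to 23 risers.
Riser R = 3473 / 23 = 151 mm, within the 154 mm limit.
From 2R + T = 620: T = 620 − 302 = 318 mm.
Going = (23 − 1) × 318 = 6996 mm.
Enclosure = 6996 + 1380 + 1155 = 9531 mm.

9531 mm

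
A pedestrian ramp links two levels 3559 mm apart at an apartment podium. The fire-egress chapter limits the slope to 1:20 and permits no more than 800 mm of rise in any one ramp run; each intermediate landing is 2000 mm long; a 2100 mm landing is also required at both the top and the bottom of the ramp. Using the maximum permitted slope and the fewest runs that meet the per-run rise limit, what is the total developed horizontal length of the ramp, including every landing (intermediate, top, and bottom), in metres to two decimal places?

83.38 m

3559 / 800 = 4.449 → round up to 5 ramp runs. That means 4 intermediate landings.
Ramp run (horizontal) at 1:20: 3559 × 20 = 71180 mm.
4 intermediate landings contribute 4 × 2000 = 8000 mm.
Top and bottom landings: 2 × 2100 = 4200 mm.
Total = 71180 + 8000 + 4200 = 83380 mm.
= 83.38 m.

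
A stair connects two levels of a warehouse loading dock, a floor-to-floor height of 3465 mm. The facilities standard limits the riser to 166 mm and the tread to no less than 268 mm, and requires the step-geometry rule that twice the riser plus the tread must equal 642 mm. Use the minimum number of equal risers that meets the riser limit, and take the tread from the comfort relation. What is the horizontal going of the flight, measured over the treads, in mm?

⌈3465/166⌉ = 21 risers.
Riser R = 3465 / 21 = 165 mm, within the 166 mm limit.
Tread T = 642 − 2 × 165 = 312 mm (≥ 268 mm).
Going = (21 − 1) × 312 = 6240 mm.

6240 mm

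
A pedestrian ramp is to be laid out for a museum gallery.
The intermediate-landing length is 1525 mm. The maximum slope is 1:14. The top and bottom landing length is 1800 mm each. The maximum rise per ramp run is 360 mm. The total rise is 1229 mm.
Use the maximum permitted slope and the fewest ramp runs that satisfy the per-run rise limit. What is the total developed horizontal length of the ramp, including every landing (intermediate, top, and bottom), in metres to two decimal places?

25.38 m

⌈1229/360⌉ = 4 ramp runs. That means 3 intermediate landings.
Ramp run (horizontal) at 1:14: 1229 × 14 = 17206 mm.
3 intermediate landings contribute 3 × 1525 = 4575 mm.
Top and bottom landings: 2 × 1800 = 3600 mm.
Total = 17206 + 4575 + 3600 = 25381 mm.
= 25.38 m.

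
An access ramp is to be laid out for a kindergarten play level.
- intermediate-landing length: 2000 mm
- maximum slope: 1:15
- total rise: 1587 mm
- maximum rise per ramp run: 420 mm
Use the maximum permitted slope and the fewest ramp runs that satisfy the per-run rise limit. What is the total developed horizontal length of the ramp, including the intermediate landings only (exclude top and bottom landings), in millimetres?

1587 / 420 = 3.779 → round up to 4 ramp runs. That means 3 intermediate landings.
Horizontal run for 1587 mm of rise at 1:15 is 1587 × 15 = 23805 mm.
3 intermediate landings contribute 3 × 2000 = 6000 mm.
Total developed length = 23805 + 6000 = 29805 mm.

29805 mm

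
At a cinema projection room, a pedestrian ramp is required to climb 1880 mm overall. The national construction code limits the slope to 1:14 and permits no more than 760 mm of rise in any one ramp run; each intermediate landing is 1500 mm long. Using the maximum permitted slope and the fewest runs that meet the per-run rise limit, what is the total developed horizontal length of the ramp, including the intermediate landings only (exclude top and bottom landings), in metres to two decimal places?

At most 760 each: 1880/760 = 2.47, giving 3 ramp runs. That means 2 intermediate landings.
Ramp run (horizontal) at 1:14: 1880 × 14 = 26320 mm.
2 intermediate landings contribute 2 × 1500 = 3000 mm.
Developed length = 26320 + 3000 = 29320 mm.
= 29.32 m.

29.32 m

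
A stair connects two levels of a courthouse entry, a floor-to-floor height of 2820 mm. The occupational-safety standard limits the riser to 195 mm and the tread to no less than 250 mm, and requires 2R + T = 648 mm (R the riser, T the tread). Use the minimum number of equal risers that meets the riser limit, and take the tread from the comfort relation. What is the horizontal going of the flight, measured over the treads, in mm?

3808 mm

2820 / 195 = 14.46, so 15 risers are needed.
R = 2820 ÷ 15 = 188 mm.
T = 648 − 2·188 = 272 mm, which satisfies the 250 mm minimum.
15 risers give 14 treads; going = 14 × 272 = 3808 mm.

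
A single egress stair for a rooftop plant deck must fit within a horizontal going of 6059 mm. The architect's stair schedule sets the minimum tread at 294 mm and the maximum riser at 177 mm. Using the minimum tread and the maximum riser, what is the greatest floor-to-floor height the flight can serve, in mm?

3717 mm

Treads that fit: ⌊6059 / 294⌋ = 20.
Risers = treads + 1 = 21.
Maximum height = 21 × 177 = 3717 mm.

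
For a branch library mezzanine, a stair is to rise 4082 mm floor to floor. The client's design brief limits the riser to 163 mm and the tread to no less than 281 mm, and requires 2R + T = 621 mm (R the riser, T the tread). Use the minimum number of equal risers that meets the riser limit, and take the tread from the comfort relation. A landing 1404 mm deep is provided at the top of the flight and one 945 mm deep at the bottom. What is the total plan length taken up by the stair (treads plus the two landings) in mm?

At most 163 each: 4082/163 = 25.04, giving 26 risers.
Each riser is 4082/26 = 157 mm (≤ 163 mm).
From 2R + T = 621: T = 621 − 314 = 307 mm.
Treads = 26 − 1 = 25; going = 25 × 307 = 7675 mm.
Enclosure = 7675 + 1404 + 945 = 10024 mm.

10024 mm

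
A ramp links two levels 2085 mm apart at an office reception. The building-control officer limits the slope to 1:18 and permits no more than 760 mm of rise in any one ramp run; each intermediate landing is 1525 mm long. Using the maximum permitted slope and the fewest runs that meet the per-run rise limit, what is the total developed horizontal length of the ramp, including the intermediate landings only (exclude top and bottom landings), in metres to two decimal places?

40.58 m

2085 / 760 = 2.74, so 3 ramp runs are needed. That means 2 intermediate landings.
Horizontal run for 2085 mm of rise at 1:18 is 2085 × 18 = 37530 mm.
Intermediate landings: 2 × 1525 = 3050 mm.
Total developed length = 37530 + 3050 = 40580 mm.
= 40.58 m.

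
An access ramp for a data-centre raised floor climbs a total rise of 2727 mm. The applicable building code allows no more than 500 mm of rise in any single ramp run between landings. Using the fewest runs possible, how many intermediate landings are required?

5 intermediate landings

2727 / 500 = 5.454 → round up to 6 ramp runs.
6 runs are separated by 5 intermediate landings.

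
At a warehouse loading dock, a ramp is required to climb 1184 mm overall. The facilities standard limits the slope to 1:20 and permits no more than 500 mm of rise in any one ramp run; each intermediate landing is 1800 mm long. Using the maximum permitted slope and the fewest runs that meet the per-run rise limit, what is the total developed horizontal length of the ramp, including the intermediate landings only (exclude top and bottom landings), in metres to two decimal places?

⌈1184/500⌉ = 3 ramp runs. That means 2 intermediate landings.
Ramp run (horizontal) at 1:20: 1184 × 20 = 23680 mm.
2 intermediate landings contribute 2 × 1800 = 3600 mm.
Developed length = 23680 + 3600 = 27280 mm.
= 27.28 m.

27.28 m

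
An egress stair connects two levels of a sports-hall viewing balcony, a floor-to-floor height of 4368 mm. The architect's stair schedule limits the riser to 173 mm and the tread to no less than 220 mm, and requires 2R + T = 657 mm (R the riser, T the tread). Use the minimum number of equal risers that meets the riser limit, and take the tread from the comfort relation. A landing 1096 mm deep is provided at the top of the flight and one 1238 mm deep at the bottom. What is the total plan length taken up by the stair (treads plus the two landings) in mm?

4368 / 173 = 25.25, so 26 risers are needed.
R = 4368 ÷ 26 = 168 mm.
T = 657 − 2·168 = 321 mm, which satisfies the 220 mm minimum.
Treads = 26 − 1 = 25; going = 25 × 321 = 8025 mm.
Enclosure = 8025 + 1096 + 1238 = 10359 mm.

10359 mm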